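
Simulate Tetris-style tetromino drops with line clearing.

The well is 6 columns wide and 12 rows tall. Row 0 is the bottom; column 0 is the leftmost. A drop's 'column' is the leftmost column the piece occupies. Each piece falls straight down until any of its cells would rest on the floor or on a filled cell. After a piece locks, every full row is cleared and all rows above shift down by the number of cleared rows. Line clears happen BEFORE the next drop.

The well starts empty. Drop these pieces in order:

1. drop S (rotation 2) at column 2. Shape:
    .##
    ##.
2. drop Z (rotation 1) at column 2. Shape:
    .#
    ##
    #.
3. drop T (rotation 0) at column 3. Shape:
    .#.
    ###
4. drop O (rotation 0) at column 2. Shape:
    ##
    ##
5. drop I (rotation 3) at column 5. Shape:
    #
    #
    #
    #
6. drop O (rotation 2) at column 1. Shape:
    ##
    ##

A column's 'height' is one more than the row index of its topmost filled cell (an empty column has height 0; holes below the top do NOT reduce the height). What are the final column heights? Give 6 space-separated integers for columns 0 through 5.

Drop 1: S rot2 at col 2 lands with bottom-row=0; cleared 0 line(s) (total 0); column heights now [0 0 1 2 2 0], max=2
Drop 2: Z rot1 at col 2 lands with bottom-row=1; cleared 0 line(s) (total 0); column heights now [0 0 3 4 2 0], max=4
Drop 3: T rot0 at col 3 lands with bottom-row=4; cleared 0 line(s) (total 0); column heights now [0 0 3 5 6 5], max=6
Drop 4: O rot0 at col 2 lands with bottom-row=5; cleared 0 line(s) (total 0); column heights now [0 0 7 7 6 5], max=7
Drop 5: I rot3 at col 5 lands with bottom-row=5; cleared 0 line(s) (total 0); column heights now [0 0 7 7 6 9], max=9
Drop 6: O rot2 at col 1 lands with bottom-row=7; cleared 0 line(s) (total 0); column heights now [0 9 9 7 6 9], max=9

Answer: 0 9 9 7 6 9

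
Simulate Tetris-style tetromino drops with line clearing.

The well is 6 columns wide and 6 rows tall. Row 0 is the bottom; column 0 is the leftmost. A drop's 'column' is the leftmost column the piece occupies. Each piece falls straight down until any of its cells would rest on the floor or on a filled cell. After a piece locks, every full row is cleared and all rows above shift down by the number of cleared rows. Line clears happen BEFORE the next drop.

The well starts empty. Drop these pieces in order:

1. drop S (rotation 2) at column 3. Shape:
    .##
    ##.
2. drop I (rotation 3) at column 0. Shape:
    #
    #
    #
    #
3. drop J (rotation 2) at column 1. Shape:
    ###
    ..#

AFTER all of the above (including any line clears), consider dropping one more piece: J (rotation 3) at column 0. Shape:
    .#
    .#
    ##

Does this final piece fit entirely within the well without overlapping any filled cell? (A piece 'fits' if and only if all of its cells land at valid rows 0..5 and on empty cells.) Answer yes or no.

Drop 1: S rot2 at col 3 lands with bottom-row=0; cleared 0 line(s) (total 0); column heights now [0 0 0 1 2 2], max=2
Drop 2: I rot3 at col 0 lands with bottom-row=0; cleared 0 line(s) (total 0); column heights now [4 0 0 1 2 2], max=4
Drop 3: J rot2 at col 1 lands with bottom-row=1; cleared 0 line(s) (total 0); column heights now [4 3 3 3 2 2], max=4
Test piece J rot3 at col 0 (width 2): heights before test = [4 3 3 3 2 2]; fits = False

Answer: no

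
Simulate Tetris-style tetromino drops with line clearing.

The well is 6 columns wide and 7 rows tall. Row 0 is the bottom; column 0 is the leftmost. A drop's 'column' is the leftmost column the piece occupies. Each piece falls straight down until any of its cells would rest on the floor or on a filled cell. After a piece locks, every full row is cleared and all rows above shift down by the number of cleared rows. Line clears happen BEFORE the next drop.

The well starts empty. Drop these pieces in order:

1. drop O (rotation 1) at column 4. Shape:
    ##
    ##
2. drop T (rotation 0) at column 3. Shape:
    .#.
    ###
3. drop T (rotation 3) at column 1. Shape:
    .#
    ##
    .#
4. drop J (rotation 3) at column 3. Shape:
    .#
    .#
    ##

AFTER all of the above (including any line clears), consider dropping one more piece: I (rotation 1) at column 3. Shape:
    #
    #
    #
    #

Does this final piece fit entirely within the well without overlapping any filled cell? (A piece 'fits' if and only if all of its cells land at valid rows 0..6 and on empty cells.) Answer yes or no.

Drop 1: O rot1 at col 4 lands with bottom-row=0; cleared 0 line(s) (total 0); column heights now [0 0 0 0 2 2], max=2
Drop 2: T rot0 at col 3 lands with bottom-row=2; cleared 0 line(s) (total 0); column heights now [0 0 0 3 4 3], max=4
Drop 3: T rot3 at col 1 lands with bottom-row=0; cleared 0 line(s) (total 0); column heights now [0 2 3 3 4 3], max=4
Drop 4: J rot3 at col 3 lands with bottom-row=4; cleared 0 line(s) (total 0); column heights now [0 2 3 5 7 3], max=7
Test piece I rot1 at col 3 (width 1): heights before test = [0 2 3 5 7 3]; fits = False

Answer: no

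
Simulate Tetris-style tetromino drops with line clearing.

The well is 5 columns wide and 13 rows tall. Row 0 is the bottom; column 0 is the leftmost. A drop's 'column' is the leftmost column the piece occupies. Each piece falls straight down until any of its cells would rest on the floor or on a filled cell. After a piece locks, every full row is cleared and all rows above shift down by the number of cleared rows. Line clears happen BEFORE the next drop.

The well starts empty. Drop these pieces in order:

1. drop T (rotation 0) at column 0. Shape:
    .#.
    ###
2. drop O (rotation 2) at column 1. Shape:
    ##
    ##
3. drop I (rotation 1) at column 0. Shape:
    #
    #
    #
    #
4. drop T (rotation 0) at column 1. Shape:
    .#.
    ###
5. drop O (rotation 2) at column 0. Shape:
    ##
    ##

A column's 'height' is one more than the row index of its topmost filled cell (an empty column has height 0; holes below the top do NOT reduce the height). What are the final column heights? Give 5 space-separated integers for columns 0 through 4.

Drop 1: T rot0 at col 0 lands with bottom-row=0; cleared 0 line(s) (total 0); column heights now [1 2 1 0 0], max=2
Drop 2: O rot2 at col 1 lands with bottom-row=2; cleared 0 line(s) (total 0); column heights now [1 4 4 0 0], max=4
Drop 3: I rot1 at col 0 lands with bottom-row=1; cleared 0 line(s) (total 0); column heights now [5 4 4 0 0], max=5
Drop 4: T rot0 at col 1 lands with bottom-row=4; cleared 0 line(s) (total 0); column heights now [5 5 6 5 0], max=6
Drop 5: O rot2 at col 0 lands with bottom-row=5; cleared 0 line(s) (total 0); column heights now [7 7 6 5 0], max=7

Answer: 7 7 6 5 0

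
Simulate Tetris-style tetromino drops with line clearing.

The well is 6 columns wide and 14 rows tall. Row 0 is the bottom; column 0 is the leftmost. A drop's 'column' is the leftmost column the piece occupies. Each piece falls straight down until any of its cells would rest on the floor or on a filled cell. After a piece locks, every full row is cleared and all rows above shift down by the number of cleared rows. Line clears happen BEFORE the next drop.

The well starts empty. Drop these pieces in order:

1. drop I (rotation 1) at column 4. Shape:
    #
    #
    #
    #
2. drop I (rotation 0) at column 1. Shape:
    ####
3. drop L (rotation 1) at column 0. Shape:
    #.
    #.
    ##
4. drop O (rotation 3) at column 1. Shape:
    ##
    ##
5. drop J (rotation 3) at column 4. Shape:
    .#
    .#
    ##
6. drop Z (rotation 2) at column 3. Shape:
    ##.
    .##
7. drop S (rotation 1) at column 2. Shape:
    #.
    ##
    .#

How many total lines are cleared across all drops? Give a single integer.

Answer: 0

Derivation:
Drop 1: I rot1 at col 4 lands with bottom-row=0; cleared 0 line(s) (total 0); column heights now [0 0 0 0 4 0], max=4
Drop 2: I rot0 at col 1 lands with bottom-row=4; cleared 0 line(s) (total 0); column heights now [0 5 5 5 5 0], max=5
Drop 3: L rot1 at col 0 lands with bottom-row=5; cleared 0 line(s) (total 0); column heights now [8 6 5 5 5 0], max=8
Drop 4: O rot3 at col 1 lands with bottom-row=6; cleared 0 line(s) (total 0); column heights now [8 8 8 5 5 0], max=8
Drop 5: J rot3 at col 4 lands with bottom-row=5; cleared 0 line(s) (total 0); column heights now [8 8 8 5 6 8], max=8
Drop 6: Z rot2 at col 3 lands with bottom-row=8; cleared 0 line(s) (total 0); column heights now [8 8 8 10 10 9], max=10
Drop 7: S rot1 at col 2 lands with bottom-row=10; cleared 0 line(s) (total 0); column heights now [8 8 13 12 10 9], max=13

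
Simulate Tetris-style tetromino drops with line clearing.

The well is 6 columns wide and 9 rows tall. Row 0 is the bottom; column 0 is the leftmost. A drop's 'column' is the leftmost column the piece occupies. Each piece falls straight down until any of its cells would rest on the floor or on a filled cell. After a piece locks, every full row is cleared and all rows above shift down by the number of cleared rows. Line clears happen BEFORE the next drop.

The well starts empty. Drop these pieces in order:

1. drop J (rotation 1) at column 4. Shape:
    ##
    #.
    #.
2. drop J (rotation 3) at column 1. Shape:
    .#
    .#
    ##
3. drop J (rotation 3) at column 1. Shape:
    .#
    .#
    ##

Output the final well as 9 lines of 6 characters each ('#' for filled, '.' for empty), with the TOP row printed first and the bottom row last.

Answer: ......
......
......
..#...
..#...
.##...
..#.##
..#.#.
.##.#.

Derivation:
Drop 1: J rot1 at col 4 lands with bottom-row=0; cleared 0 line(s) (total 0); column heights now [0 0 0 0 3 3], max=3
Drop 2: J rot3 at col 1 lands with bottom-row=0; cleared 0 line(s) (total 0); column heights now [0 1 3 0 3 3], max=3
Drop 3: J rot3 at col 1 lands with bottom-row=3; cleared 0 line(s) (total 0); column heights now [0 4 6 0 3 3], max=6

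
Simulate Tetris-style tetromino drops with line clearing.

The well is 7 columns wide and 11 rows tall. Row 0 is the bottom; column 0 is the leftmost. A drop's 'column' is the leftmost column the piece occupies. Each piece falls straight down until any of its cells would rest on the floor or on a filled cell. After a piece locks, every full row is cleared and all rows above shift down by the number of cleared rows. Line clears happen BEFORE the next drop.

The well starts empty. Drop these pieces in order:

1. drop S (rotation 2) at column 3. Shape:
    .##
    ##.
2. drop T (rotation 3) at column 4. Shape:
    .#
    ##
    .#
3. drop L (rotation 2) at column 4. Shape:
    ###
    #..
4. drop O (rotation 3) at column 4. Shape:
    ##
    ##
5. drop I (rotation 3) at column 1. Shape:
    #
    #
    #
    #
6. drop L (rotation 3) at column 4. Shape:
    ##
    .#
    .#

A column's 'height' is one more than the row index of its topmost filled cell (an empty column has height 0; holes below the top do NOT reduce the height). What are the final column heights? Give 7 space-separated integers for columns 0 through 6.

Answer: 0 4 0 1 11 11 6

Derivation:
Drop 1: S rot2 at col 3 lands with bottom-row=0; cleared 0 line(s) (total 0); column heights now [0 0 0 1 2 2 0], max=2
Drop 2: T rot3 at col 4 lands with bottom-row=2; cleared 0 line(s) (total 0); column heights now [0 0 0 1 4 5 0], max=5
Drop 3: L rot2 at col 4 lands with bottom-row=4; cleared 0 line(s) (total 0); column heights now [0 0 0 1 6 6 6], max=6
Drop 4: O rot3 at col 4 lands with bottom-row=6; cleared 0 line(s) (total 0); column heights now [0 0 0 1 8 8 6], max=8
Drop 5: I rot3 at col 1 lands with bottom-row=0; cleared 0 line(s) (total 0); column heights now [0 4 0 1 8 8 6], max=8
Drop 6: L rot3 at col 4 lands with bottom-row=8; cleared 0 line(s) (total 0); column heights now [0 4 0 1 11 11 6], max=11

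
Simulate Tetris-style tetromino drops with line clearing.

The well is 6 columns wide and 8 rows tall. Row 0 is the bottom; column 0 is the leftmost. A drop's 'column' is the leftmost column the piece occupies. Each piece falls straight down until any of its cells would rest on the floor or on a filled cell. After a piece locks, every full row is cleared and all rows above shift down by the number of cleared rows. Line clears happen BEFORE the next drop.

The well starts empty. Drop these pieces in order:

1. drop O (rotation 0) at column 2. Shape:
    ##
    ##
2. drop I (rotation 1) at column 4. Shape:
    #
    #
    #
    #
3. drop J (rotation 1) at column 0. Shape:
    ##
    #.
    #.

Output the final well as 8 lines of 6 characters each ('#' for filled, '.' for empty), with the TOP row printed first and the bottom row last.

Drop 1: O rot0 at col 2 lands with bottom-row=0; cleared 0 line(s) (total 0); column heights now [0 0 2 2 0 0], max=2
Drop 2: I rot1 at col 4 lands with bottom-row=0; cleared 0 line(s) (total 0); column heights now [0 0 2 2 4 0], max=4
Drop 3: J rot1 at col 0 lands with bottom-row=0; cleared 0 line(s) (total 0); column heights now [3 3 2 2 4 0], max=4

Answer: ......
......
......
......
....#.
##..#.
#.###.
#.###.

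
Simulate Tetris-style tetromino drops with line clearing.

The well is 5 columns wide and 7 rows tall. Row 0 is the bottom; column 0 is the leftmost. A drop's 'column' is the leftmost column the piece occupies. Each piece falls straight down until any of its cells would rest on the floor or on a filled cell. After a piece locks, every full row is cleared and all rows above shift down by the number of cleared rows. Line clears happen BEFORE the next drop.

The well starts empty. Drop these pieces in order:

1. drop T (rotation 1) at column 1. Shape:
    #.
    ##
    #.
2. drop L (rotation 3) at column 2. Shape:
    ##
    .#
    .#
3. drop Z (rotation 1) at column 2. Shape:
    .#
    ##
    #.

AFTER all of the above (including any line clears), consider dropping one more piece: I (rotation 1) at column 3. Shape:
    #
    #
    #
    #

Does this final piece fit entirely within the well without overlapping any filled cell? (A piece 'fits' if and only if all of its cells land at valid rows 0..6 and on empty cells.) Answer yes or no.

Answer: no

Derivation:
Drop 1: T rot1 at col 1 lands with bottom-row=0; cleared 0 line(s) (total 0); column heights now [0 3 2 0 0], max=3
Drop 2: L rot3 at col 2 lands with bottom-row=0; cleared 0 line(s) (total 0); column heights now [0 3 3 3 0], max=3
Drop 3: Z rot1 at col 2 lands with bottom-row=3; cleared 0 line(s) (total 0); column heights now [0 3 5 6 0], max=6
Test piece I rot1 at col 3 (width 1): heights before test = [0 3 5 6 0]; fits = False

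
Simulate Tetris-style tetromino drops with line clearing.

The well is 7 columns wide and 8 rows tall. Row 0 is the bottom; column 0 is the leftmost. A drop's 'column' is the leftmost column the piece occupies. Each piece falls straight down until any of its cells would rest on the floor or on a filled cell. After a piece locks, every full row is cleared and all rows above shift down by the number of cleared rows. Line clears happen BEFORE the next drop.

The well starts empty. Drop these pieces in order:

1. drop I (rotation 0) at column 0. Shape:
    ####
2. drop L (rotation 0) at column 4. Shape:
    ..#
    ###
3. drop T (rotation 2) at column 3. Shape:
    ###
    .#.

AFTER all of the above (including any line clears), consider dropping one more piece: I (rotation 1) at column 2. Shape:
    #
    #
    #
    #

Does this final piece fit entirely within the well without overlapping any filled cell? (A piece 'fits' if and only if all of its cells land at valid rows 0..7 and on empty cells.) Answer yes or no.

Drop 1: I rot0 at col 0 lands with bottom-row=0; cleared 0 line(s) (total 0); column heights now [1 1 1 1 0 0 0], max=1
Drop 2: L rot0 at col 4 lands with bottom-row=0; cleared 1 line(s) (total 1); column heights now [0 0 0 0 0 0 1], max=1
Drop 3: T rot2 at col 3 lands with bottom-row=0; cleared 0 line(s) (total 1); column heights now [0 0 0 2 2 2 1], max=2
Test piece I rot1 at col 2 (width 1): heights before test = [0 0 0 2 2 2 1]; fits = True

Answer: yes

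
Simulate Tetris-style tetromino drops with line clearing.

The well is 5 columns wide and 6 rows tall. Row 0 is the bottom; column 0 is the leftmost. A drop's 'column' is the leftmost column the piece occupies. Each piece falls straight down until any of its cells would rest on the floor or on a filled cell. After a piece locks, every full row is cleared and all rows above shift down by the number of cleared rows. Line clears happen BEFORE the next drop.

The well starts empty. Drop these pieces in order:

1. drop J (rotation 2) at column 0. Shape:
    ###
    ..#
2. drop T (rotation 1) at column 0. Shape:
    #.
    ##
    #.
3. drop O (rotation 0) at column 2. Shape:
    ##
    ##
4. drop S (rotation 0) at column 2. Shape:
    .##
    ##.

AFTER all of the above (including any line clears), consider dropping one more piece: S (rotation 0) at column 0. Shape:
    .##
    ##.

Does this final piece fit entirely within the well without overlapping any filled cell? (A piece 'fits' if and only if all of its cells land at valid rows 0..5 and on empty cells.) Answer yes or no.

Answer: no

Derivation:
Drop 1: J rot2 at col 0 lands with bottom-row=0; cleared 0 line(s) (total 0); column heights now [2 2 2 0 0], max=2
Drop 2: T rot1 at col 0 lands with bottom-row=2; cleared 0 line(s) (total 0); column heights now [5 4 2 0 0], max=5
Drop 3: O rot0 at col 2 lands with bottom-row=2; cleared 0 line(s) (total 0); column heights now [5 4 4 4 0], max=5
Drop 4: S rot0 at col 2 lands with bottom-row=4; cleared 0 line(s) (total 0); column heights now [5 4 5 6 6], max=6
Test piece S rot0 at col 0 (width 3): heights before test = [5 4 5 6 6]; fits = False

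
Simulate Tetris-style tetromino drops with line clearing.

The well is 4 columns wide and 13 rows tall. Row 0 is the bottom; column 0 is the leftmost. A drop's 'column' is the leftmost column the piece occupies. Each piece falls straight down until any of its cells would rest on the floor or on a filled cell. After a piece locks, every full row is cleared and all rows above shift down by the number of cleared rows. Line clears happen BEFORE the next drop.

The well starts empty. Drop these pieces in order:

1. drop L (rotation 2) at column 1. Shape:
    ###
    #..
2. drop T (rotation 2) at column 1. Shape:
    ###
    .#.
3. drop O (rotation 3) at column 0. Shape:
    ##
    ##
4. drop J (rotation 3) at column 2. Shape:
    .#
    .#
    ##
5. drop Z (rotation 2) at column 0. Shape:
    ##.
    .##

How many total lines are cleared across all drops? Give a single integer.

Drop 1: L rot2 at col 1 lands with bottom-row=0; cleared 0 line(s) (total 0); column heights now [0 2 2 2], max=2
Drop 2: T rot2 at col 1 lands with bottom-row=2; cleared 0 line(s) (total 0); column heights now [0 4 4 4], max=4
Drop 3: O rot3 at col 0 lands with bottom-row=4; cleared 0 line(s) (total 0); column heights now [6 6 4 4], max=6
Drop 4: J rot3 at col 2 lands with bottom-row=4; cleared 1 line(s) (total 1); column heights now [5 5 4 6], max=6
Drop 5: Z rot2 at col 0 lands with bottom-row=5; cleared 0 line(s) (total 1); column heights now [7 7 6 6], max=7

Answer: 1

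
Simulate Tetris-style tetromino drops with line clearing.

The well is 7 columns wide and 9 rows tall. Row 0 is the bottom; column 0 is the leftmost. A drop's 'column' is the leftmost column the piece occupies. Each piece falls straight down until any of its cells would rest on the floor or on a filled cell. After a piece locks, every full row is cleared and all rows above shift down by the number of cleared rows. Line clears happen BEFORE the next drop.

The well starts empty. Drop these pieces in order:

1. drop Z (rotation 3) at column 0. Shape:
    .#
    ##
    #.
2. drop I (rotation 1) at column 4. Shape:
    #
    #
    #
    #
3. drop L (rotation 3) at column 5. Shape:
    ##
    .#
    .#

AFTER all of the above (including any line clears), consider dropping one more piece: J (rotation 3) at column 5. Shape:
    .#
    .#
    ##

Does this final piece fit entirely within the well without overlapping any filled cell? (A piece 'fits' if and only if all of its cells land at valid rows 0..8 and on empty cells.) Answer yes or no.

Answer: yes

Derivation:
Drop 1: Z rot3 at col 0 lands with bottom-row=0; cleared 0 line(s) (total 0); column heights now [2 3 0 0 0 0 0], max=3
Drop 2: I rot1 at col 4 lands with bottom-row=0; cleared 0 line(s) (total 0); column heights now [2 3 0 0 4 0 0], max=4
Drop 3: L rot3 at col 5 lands with bottom-row=0; cleared 0 line(s) (total 0); column heights now [2 3 0 0 4 3 3], max=4
Test piece J rot3 at col 5 (width 2): heights before test = [2 3 0 0 4 3 3]; fits = True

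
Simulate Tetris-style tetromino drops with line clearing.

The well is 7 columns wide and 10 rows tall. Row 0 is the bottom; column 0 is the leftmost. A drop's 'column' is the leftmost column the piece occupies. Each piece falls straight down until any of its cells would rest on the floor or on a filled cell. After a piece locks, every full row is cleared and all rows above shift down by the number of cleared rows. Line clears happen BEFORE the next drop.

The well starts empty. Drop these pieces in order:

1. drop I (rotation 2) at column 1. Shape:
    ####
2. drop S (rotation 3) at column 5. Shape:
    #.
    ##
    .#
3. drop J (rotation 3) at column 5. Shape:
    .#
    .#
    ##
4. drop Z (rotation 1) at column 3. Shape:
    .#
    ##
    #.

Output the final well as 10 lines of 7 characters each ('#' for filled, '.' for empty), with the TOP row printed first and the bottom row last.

Drop 1: I rot2 at col 1 lands with bottom-row=0; cleared 0 line(s) (total 0); column heights now [0 1 1 1 1 0 0], max=1
Drop 2: S rot3 at col 5 lands with bottom-row=0; cleared 0 line(s) (total 0); column heights now [0 1 1 1 1 3 2], max=3
Drop 3: J rot3 at col 5 lands with bottom-row=3; cleared 0 line(s) (total 0); column heights now [0 1 1 1 1 4 6], max=6
Drop 4: Z rot1 at col 3 lands with bottom-row=1; cleared 0 line(s) (total 0); column heights now [0 1 1 3 4 4 6], max=6

Answer: .......
.......
.......
.......
......#
......#
....###
...###.
...#.##
.####.#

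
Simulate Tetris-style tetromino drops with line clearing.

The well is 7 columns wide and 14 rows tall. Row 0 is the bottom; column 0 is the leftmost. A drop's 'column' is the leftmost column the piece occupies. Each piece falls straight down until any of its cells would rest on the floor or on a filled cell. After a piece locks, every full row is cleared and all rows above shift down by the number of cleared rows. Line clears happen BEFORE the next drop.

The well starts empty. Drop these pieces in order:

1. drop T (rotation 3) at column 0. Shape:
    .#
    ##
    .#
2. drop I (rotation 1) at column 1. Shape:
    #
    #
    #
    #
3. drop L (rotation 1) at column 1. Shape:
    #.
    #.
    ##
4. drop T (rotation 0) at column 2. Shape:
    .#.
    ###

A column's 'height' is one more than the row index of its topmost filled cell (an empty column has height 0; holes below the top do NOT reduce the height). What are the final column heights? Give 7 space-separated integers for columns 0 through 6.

Drop 1: T rot3 at col 0 lands with bottom-row=0; cleared 0 line(s) (total 0); column heights now [2 3 0 0 0 0 0], max=3
Drop 2: I rot1 at col 1 lands with bottom-row=3; cleared 0 line(s) (total 0); column heights now [2 7 0 0 0 0 0], max=7
Drop 3: L rot1 at col 1 lands with bottom-row=7; cleared 0 line(s) (total 0); column heights now [2 10 8 0 0 0 0], max=10
Drop 4: T rot0 at col 2 lands with bottom-row=8; cleared 0 line(s) (total 0); column heights now [2 10 9 10 9 0 0], max=10

Answer: 2 10 9 10 9 0 0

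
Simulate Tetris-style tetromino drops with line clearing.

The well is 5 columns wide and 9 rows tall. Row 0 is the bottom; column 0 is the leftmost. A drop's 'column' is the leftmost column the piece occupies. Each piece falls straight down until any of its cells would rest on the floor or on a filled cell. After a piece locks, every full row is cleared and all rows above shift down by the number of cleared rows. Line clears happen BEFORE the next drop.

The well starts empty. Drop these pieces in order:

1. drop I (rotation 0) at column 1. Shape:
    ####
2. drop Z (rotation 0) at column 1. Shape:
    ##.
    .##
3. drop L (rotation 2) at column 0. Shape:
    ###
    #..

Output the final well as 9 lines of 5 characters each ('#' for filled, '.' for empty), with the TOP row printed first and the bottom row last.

Answer: .....
.....
.....
.....
.....
###..
###..
..##.
.####

Derivation:
Drop 1: I rot0 at col 1 lands with bottom-row=0; cleared 0 line(s) (total 0); column heights now [0 1 1 1 1], max=1
Drop 2: Z rot0 at col 1 lands with bottom-row=1; cleared 0 line(s) (total 0); column heights now [0 3 3 2 1], max=3
Drop 3: L rot2 at col 0 lands with bottom-row=2; cleared 0 line(s) (total 0); column heights now [4 4 4 2 1], max=4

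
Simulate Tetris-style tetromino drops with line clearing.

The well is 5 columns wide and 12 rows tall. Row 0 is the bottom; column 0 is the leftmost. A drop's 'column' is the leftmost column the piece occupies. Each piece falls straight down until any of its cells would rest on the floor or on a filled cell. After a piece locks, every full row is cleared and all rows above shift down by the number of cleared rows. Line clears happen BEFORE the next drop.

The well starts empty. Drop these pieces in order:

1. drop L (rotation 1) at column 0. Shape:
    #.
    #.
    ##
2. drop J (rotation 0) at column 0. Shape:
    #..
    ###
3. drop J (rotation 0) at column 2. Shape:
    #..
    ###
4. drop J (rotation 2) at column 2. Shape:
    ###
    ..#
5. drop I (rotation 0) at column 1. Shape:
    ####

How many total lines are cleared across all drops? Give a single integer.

Drop 1: L rot1 at col 0 lands with bottom-row=0; cleared 0 line(s) (total 0); column heights now [3 1 0 0 0], max=3
Drop 2: J rot0 at col 0 lands with bottom-row=3; cleared 0 line(s) (total 0); column heights now [5 4 4 0 0], max=5
Drop 3: J rot0 at col 2 lands with bottom-row=4; cleared 0 line(s) (total 0); column heights now [5 4 6 5 5], max=6
Drop 4: J rot2 at col 2 lands with bottom-row=5; cleared 0 line(s) (total 0); column heights now [5 4 7 7 7], max=7
Drop 5: I rot0 at col 1 lands with bottom-row=7; cleared 0 line(s) (total 0); column heights now [5 8 8 8 8], max=8

Answer: 0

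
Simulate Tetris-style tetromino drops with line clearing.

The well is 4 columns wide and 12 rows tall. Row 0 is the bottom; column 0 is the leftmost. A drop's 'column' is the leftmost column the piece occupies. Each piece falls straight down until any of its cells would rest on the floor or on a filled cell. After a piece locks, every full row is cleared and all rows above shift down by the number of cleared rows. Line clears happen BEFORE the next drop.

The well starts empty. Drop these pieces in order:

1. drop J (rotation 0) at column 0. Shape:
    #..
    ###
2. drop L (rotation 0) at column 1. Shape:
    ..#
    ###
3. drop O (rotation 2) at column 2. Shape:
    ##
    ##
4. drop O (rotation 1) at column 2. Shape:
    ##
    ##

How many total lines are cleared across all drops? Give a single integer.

Answer: 1

Derivation:
Drop 1: J rot0 at col 0 lands with bottom-row=0; cleared 0 line(s) (total 0); column heights now [2 1 1 0], max=2
Drop 2: L rot0 at col 1 lands with bottom-row=1; cleared 1 line(s) (total 1); column heights now [1 1 1 2], max=2
Drop 3: O rot2 at col 2 lands with bottom-row=2; cleared 0 line(s) (total 1); column heights now [1 1 4 4], max=4
Drop 4: O rot1 at col 2 lands with bottom-row=4; cleared 0 line(s) (total 1); column heights now [1 1 6 6], max=6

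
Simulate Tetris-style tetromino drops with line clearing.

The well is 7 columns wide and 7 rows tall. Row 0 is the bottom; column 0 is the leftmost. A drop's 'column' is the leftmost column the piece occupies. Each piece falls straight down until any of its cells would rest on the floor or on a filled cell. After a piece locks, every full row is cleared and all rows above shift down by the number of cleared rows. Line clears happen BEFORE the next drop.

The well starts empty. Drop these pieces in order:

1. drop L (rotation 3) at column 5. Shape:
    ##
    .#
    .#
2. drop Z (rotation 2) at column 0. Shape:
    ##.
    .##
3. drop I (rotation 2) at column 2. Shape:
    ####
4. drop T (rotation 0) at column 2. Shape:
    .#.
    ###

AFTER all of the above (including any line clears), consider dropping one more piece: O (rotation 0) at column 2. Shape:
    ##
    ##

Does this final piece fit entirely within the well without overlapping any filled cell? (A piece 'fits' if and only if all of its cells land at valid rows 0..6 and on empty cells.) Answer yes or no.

Answer: no

Derivation:
Drop 1: L rot3 at col 5 lands with bottom-row=0; cleared 0 line(s) (total 0); column heights now [0 0 0 0 0 3 3], max=3
Drop 2: Z rot2 at col 0 lands with bottom-row=0; cleared 0 line(s) (total 0); column heights now [2 2 1 0 0 3 3], max=3
Drop 3: I rot2 at col 2 lands with bottom-row=3; cleared 0 line(s) (total 0); column heights now [2 2 4 4 4 4 3], max=4
Drop 4: T rot0 at col 2 lands with bottom-row=4; cleared 0 line(s) (total 0); column heights now [2 2 5 6 5 4 3], max=6
Test piece O rot0 at col 2 (width 2): heights before test = [2 2 5 6 5 4 3]; fits = False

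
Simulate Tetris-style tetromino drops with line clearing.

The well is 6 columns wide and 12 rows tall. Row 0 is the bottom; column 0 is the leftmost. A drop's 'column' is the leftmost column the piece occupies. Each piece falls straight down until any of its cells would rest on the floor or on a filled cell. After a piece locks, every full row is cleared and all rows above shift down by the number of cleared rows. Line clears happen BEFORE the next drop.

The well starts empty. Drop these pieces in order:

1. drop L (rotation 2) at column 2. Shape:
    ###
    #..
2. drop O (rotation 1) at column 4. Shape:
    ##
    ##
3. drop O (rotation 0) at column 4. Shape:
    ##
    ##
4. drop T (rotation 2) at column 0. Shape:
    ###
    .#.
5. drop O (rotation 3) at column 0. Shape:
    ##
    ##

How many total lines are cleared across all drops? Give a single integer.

Drop 1: L rot2 at col 2 lands with bottom-row=0; cleared 0 line(s) (total 0); column heights now [0 0 2 2 2 0], max=2
Drop 2: O rot1 at col 4 lands with bottom-row=2; cleared 0 line(s) (total 0); column heights now [0 0 2 2 4 4], max=4
Drop 3: O rot0 at col 4 lands with bottom-row=4; cleared 0 line(s) (total 0); column heights now [0 0 2 2 6 6], max=6
Drop 4: T rot2 at col 0 lands with bottom-row=1; cleared 0 line(s) (total 0); column heights now [3 3 3 2 6 6], max=6
Drop 5: O rot3 at col 0 lands with bottom-row=3; cleared 0 line(s) (total 0); column heights now [5 5 3 2 6 6], max=6

Answer: 0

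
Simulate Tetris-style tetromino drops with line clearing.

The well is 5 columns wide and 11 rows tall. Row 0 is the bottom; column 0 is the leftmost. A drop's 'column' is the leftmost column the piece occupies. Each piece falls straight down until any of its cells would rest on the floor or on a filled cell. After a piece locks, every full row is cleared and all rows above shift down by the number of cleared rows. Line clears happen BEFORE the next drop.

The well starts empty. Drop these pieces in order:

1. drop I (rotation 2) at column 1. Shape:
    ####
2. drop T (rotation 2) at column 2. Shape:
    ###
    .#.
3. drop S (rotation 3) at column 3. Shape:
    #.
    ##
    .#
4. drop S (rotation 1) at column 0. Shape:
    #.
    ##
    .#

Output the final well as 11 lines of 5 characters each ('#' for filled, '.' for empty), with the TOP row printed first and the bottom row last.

Drop 1: I rot2 at col 1 lands with bottom-row=0; cleared 0 line(s) (total 0); column heights now [0 1 1 1 1], max=1
Drop 2: T rot2 at col 2 lands with bottom-row=1; cleared 0 line(s) (total 0); column heights now [0 1 3 3 3], max=3
Drop 3: S rot3 at col 3 lands with bottom-row=3; cleared 0 line(s) (total 0); column heights now [0 1 3 6 5], max=6
Drop 4: S rot1 at col 0 lands with bottom-row=1; cleared 1 line(s) (total 1); column heights now [3 2 1 5 4], max=5

Answer: .....
.....
.....
.....
.....
.....
...#.
...##
#...#
.#.#.
.####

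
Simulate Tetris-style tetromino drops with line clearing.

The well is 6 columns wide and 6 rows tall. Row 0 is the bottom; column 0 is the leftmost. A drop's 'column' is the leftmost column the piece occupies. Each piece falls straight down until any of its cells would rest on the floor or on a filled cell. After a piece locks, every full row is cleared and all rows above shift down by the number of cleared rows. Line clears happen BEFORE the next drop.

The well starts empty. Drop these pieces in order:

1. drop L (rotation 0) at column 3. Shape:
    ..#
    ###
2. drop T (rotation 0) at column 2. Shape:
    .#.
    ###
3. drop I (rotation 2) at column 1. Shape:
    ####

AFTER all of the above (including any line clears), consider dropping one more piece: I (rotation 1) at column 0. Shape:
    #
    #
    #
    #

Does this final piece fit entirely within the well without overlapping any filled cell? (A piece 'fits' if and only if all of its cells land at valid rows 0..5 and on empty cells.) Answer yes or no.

Drop 1: L rot0 at col 3 lands with bottom-row=0; cleared 0 line(s) (total 0); column heights now [0 0 0 1 1 2], max=2
Drop 2: T rot0 at col 2 lands with bottom-row=1; cleared 0 line(s) (total 0); column heights now [0 0 2 3 2 2], max=3
Drop 3: I rot2 at col 1 lands with bottom-row=3; cleared 0 line(s) (total 0); column heights now [0 4 4 4 4 2], max=4
Test piece I rot1 at col 0 (width 1): heights before test = [0 4 4 4 4 2]; fits = True

Answer: yes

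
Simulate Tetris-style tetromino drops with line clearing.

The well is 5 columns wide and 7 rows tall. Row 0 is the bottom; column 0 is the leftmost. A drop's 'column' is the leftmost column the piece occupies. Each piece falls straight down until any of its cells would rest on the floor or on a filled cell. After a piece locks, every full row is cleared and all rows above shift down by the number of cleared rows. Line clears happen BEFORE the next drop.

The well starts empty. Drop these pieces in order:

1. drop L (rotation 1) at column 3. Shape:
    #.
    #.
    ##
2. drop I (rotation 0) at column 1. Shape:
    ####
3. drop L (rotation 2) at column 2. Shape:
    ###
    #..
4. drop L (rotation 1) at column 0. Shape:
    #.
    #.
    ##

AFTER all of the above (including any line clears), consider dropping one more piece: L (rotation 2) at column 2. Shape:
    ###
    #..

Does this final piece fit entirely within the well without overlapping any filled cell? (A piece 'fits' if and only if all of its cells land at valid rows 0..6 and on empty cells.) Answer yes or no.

Answer: no

Derivation:
Drop 1: L rot1 at col 3 lands with bottom-row=0; cleared 0 line(s) (total 0); column heights now [0 0 0 3 1], max=3
Drop 2: I rot0 at col 1 lands with bottom-row=3; cleared 0 line(s) (total 0); column heights now [0 4 4 4 4], max=4
Drop 3: L rot2 at col 2 lands with bottom-row=4; cleared 0 line(s) (total 0); column heights now [0 4 6 6 6], max=6
Drop 4: L rot1 at col 0 lands with bottom-row=4; cleared 0 line(s) (total 0); column heights now [7 5 6 6 6], max=7
Test piece L rot2 at col 2 (width 3): heights before test = [7 5 6 6 6]; fits = False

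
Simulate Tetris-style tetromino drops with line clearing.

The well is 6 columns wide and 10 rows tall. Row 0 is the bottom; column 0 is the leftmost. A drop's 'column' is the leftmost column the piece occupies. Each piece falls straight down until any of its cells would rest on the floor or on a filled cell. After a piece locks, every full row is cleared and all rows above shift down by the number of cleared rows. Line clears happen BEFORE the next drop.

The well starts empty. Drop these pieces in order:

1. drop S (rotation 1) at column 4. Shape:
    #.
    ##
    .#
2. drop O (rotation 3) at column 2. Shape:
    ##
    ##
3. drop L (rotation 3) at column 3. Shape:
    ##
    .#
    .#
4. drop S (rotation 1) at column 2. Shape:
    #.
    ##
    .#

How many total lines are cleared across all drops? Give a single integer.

Answer: 0

Derivation:
Drop 1: S rot1 at col 4 lands with bottom-row=0; cleared 0 line(s) (total 0); column heights now [0 0 0 0 3 2], max=3
Drop 2: O rot3 at col 2 lands with bottom-row=0; cleared 0 line(s) (total 0); column heights now [0 0 2 2 3 2], max=3
Drop 3: L rot3 at col 3 lands with bottom-row=3; cleared 0 line(s) (total 0); column heights now [0 0 2 6 6 2], max=6
Drop 4: S rot1 at col 2 lands with bottom-row=6; cleared 0 line(s) (total 0); column heights now [0 0 9 8 6 2], max=9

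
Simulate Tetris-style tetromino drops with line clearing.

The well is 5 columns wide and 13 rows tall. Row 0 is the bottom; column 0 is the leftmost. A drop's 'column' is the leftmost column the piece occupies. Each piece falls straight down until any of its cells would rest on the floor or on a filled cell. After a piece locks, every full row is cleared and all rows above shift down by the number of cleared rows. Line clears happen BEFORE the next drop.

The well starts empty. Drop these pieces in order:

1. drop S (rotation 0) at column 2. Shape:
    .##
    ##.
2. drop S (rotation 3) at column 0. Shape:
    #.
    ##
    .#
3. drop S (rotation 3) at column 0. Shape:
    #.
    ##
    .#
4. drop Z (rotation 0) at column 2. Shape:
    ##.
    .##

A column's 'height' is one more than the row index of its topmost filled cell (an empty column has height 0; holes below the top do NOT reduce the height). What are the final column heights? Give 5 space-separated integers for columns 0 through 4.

Answer: 5 4 4 4 3

Derivation:
Drop 1: S rot0 at col 2 lands with bottom-row=0; cleared 0 line(s) (total 0); column heights now [0 0 1 2 2], max=2
Drop 2: S rot3 at col 0 lands with bottom-row=0; cleared 0 line(s) (total 0); column heights now [3 2 1 2 2], max=3
Drop 3: S rot3 at col 0 lands with bottom-row=2; cleared 0 line(s) (total 0); column heights now [5 4 1 2 2], max=5
Drop 4: Z rot0 at col 2 lands with bottom-row=2; cleared 0 line(s) (total 0); column heights now [5 4 4 4 3], max=5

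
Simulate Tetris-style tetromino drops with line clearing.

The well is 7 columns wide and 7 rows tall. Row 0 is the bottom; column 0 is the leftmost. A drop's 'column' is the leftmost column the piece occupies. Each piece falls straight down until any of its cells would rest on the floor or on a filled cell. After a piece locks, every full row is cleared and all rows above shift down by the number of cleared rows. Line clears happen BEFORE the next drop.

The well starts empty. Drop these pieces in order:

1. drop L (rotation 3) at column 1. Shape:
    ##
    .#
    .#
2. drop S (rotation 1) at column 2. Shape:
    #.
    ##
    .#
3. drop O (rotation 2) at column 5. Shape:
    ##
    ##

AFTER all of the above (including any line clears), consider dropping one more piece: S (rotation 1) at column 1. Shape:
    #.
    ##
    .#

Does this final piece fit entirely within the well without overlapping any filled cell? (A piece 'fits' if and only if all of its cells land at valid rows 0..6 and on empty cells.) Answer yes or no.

Drop 1: L rot3 at col 1 lands with bottom-row=0; cleared 0 line(s) (total 0); column heights now [0 3 3 0 0 0 0], max=3
Drop 2: S rot1 at col 2 lands with bottom-row=2; cleared 0 line(s) (total 0); column heights now [0 3 5 4 0 0 0], max=5
Drop 3: O rot2 at col 5 lands with bottom-row=0; cleared 0 line(s) (total 0); column heights now [0 3 5 4 0 2 2], max=5
Test piece S rot1 at col 1 (width 2): heights before test = [0 3 5 4 0 2 2]; fits = False

Answer: no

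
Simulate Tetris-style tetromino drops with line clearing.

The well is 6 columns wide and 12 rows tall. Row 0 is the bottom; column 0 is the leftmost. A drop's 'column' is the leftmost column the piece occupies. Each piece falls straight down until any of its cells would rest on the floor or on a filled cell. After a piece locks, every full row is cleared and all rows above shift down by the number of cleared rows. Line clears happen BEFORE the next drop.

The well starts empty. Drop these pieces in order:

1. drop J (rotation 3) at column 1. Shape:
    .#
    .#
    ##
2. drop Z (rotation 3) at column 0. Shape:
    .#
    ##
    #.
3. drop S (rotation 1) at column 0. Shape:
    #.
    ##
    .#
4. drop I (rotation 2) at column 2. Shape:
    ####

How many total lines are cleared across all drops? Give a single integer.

Answer: 0

Derivation:
Drop 1: J rot3 at col 1 lands with bottom-row=0; cleared 0 line(s) (total 0); column heights now [0 1 3 0 0 0], max=3
Drop 2: Z rot3 at col 0 lands with bottom-row=0; cleared 0 line(s) (total 0); column heights now [2 3 3 0 0 0], max=3
Drop 3: S rot1 at col 0 lands with bottom-row=3; cleared 0 line(s) (total 0); column heights now [6 5 3 0 0 0], max=6
Drop 4: I rot2 at col 2 lands with bottom-row=3; cleared 0 line(s) (total 0); column heights now [6 5 4 4 4 4], max=6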